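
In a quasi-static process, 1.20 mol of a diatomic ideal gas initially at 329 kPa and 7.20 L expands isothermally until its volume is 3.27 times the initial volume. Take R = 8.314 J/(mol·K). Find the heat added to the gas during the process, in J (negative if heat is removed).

T₁ = P₁V₁/(nR) = 329×7.20/(1.20×8.314) = 237 K.
Isothermal: T stays 237 K; PV = const ⇒ V₂ = 23.5 L, P₂ = 101 kPa.
ΔU = 0 (ideal gas, T constant).
W = nRT ln(V₂/V₁) = 1.20×8.314×237×ln(3.27) = 2810 J.
Q = ΔU + W = 2810 J.

2810 J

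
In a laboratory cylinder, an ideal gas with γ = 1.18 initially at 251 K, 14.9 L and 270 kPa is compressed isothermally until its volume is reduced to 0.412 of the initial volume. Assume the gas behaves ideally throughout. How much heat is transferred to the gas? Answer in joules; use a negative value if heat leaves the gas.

n = P₁V₁/(RT₁) = 270×14.9/(8.314×251) = 1.93 mol.
Isothermal: T stays 251 K; PV = const ⇒ V₂ = 6.14 L, P₂ = 655 kPa.
ΔU = 0 (ideal gas, T constant).
W = nRT ln(V₂/V₁) = 1.93×8.314×251×ln(0.412) = -3570 J.
Q = ΔU + W = -3570 J.

-3570 J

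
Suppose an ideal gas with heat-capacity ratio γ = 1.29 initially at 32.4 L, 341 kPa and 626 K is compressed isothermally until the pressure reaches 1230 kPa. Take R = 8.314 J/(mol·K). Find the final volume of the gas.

8.98 L

Isothermal: T stays 626 K; PV = const ⇒ V₂ = 8.98 L, P₂ = 1230 kPa.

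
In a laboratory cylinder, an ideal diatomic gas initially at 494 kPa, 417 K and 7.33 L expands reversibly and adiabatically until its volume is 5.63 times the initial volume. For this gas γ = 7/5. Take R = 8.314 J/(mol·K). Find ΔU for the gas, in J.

n = P₁V₁/(RT₁) = 494×7.33/(8.314×417) = 1.04 mol.
Adiabatic: TV^(γ−1) = const ⇒ T₂ = 417×(0.178)^0.400 = 209 K; PV^γ = const ⇒ P₂ = 44.0 kPa.
For an ideal gas ΔU = nCvΔT with Cv = (5/2)R = 20.8 J/(mol·K).
ΔU = 1.04×20.8×(209−417) = -4520 J.

-4520 J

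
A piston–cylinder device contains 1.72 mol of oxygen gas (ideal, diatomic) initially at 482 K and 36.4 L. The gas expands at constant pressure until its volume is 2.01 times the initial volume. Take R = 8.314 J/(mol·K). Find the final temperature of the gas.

969 K

P₁ = nRT₁/V₁ = 1.72×8.314×482/36.4 = 189 kPa.
Isobaric: P stays 189 kPa; V/T = const ⇒ T₂ = 969 K, V₂ = 73.2 L.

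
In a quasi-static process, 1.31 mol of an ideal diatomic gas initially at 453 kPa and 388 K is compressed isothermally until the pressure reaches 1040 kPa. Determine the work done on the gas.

3510 J

V₁ = nRT₁/P₁ = 1.31×8.314×388/453 = 9.33 L.
Isothermal: T stays 388 K; PV = const ⇒ V₂ = 4.06 L, P₂ = 1040 kPa.
W = nRT ln(V₂/V₁) = 1.31×8.314×388×ln(0.436) = -3510 J.
Work done on the gas = −W_by = 3510 J.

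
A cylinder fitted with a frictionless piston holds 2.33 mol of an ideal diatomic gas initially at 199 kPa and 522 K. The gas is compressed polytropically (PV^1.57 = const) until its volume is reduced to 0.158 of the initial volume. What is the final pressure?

3610 kPa

V₁ = nRT₁/P₁ = 2.33×8.314×522/199 = 50.8 L.
Polytropic n=1.57: T₂ = T₁(V₁/V₂)^(n−1) = 522×(6.33)^0.57 = 1490 K; P₂ = P₁(V₁/V₂)^n = 3610 kPa.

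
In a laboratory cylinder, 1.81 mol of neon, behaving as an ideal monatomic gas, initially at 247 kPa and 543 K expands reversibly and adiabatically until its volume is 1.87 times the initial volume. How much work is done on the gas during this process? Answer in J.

-4180 J

V₁ = nRT₁/P₁ = 1.81×8.314×543/247 = 33.1 L.
Adiabatic: TV^(γ−1) = const ⇒ T₂ = 543×(0.535)^0.667 = 358 K; PV^γ = const ⇒ P₂ = 87.0 kPa.
ΔU = nCvΔT = 1.81×12.5×(358−543) = -4180 J.
Q = 0 for an adiabatic process, so W = −ΔU = 4180 J.
Work done on the gas = −W_by = -4180 J.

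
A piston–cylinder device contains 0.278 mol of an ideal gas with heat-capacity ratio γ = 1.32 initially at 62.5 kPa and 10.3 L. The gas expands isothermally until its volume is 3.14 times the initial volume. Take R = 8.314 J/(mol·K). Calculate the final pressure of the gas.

T₁ = P₁V₁/(nR) = 62.5×10.3/(0.278×8.314) = 279 K.
Isothermal: T stays 279 K; PV = const ⇒ V₂ = 32.3 L, P₂ = 19.9 kPa.

19.9 kPa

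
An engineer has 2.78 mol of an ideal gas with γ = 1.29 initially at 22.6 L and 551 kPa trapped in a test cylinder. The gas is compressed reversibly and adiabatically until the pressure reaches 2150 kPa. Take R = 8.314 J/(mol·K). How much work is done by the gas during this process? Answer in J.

T₁ = P₁V₁/(nR) = 551×22.6/(2.78×8.314) = 539 K.
Adiabatic: T₂/T₁ = (P₂/P₁)^((γ−1)/γ) ⇒ T₂ = 539×(3.90)^0.225 = 732 K; V₂ = 7.87 L.
ΔU = nCvΔT = 2.78×28.7×(732−539) = 15400 J.
Q = 0 for an adiabatic process, so W = −ΔU = -15400 J.

-15400 J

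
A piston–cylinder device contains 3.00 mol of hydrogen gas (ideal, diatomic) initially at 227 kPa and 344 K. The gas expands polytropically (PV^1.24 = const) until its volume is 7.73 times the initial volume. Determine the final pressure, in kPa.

18.0 kPa

V₁ = nRT₁/P₁ = 3.00×8.314×344/227 = 37.8 L.
Polytropic n=1.24: T₂ = T₁(V₁/V₂)^(n−1) = 344×(0.129)^0.24 = 211 K; P₂ = P₁(V₁/V₂)^n = 18.0 kPa.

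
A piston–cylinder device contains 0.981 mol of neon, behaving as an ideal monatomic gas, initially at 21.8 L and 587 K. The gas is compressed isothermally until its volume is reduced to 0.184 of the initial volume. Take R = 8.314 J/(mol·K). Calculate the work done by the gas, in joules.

P₁ = nRT₁/V₁ = 0.981×8.314×587/21.8 = 220 kPa.
Isothermal: T stays 587 K; PV = const ⇒ V₂ = 4.01 L, P₂ = 1190 kPa.
W = nRT ln(V₂/V₁) = 0.981×8.314×587×ln(0.184) = -8100 J.

-8100 J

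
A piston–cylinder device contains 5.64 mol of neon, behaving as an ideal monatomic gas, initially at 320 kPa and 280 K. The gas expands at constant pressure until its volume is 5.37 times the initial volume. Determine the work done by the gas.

57400 J

V₁ = nRT₁/P₁ = 5.64×8.314×280/320 = 41.0 L.
Isobaric: P stays 320 kPa; V/T = const ⇒ T₂ = 1500 K, V₂ = 220 L.
W = PΔV = 320×(220−41.0) kPa·L = 57400 J.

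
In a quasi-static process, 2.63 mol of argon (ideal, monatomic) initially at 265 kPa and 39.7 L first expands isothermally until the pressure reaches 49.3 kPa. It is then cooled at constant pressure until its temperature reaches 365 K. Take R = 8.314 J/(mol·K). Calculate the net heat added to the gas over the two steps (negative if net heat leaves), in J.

T₁ = P₁V₁/(nR) = 265×39.7/(2.63×8.314) = 481 K.
Step 1 — Isothermal: T stays 481 K; PV = const ⇒ V₂ = 213 L, P₂ = 49.3 kPa.
ΔU = 0 (ideal gas, T constant).
W = nRT ln(V₂/V₁) = 2.63×8.314×481×ln(5.38) = 17700 J.
Q = ΔU + W = 17700 J.
State after step 1: P = 49.3 kPa, V = 213 L, T = 481 K.
Step 2 — Isobaric: P stays 49.3 kPa; V/T = const ⇒ T₂ = 365 K, V₂ = 162 L.
W = PΔV = 49.3×(162−213) kPa·L = -2540 J.
ΔU = nCvΔT = 2.63×12.5×(365−481) = -3810 J.
Q = ΔU + W = nCpΔT = -6350 J.
Net over both steps: W = 15200 J, Q = 11300 J, ΔU = -3810 J.

11300 J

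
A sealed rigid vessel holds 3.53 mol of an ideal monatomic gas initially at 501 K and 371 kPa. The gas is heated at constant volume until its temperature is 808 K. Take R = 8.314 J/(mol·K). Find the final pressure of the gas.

598 kPa

V₁ = nRT₁/P₁ = 3.53×8.314×501/371 = 39.6 L.
Isochoric: V stays 39.6 L; P/T = const ⇒ T₂ = 808 K, P₂ = 598 kPa.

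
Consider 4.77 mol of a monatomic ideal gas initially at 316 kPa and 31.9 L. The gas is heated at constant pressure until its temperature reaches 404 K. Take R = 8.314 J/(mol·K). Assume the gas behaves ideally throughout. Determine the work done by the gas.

5940 J

T₁ = P₁V₁/(nR) = 316×31.9/(4.77×8.314) = 254 K.
Isobaric: P stays 316 kPa; V/T = const ⇒ T₂ = 404 K, V₂ = 50.7 L.
W = PΔV = 316×(50.7−31.9) kPa·L = 5940 J.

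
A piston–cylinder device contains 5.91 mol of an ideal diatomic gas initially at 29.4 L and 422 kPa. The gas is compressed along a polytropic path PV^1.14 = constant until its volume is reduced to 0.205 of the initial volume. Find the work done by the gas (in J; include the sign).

T₁ = P₁V₁/(nR) = 422×29.4/(5.91×8.314) = 253 K.
Polytropic n=1.14: T₂ = T₁(V₁/V₂)^(n−1) = 253×(4.88)^0.14 = 315 K; P₂ = P₁(V₁/V₂)^n = 2570 kPa.
W = (P₁V₁−P₂V₂)/(n−1) = (422×29.4−2570×6.03)/0.14 = -22000 J.

-22000 J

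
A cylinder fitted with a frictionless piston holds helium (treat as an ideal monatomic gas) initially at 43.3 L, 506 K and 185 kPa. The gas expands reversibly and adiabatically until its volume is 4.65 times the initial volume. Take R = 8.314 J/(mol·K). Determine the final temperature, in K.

Adiabatic: TV^(γ−1) = const ⇒ T₂ = 506×(0.215)^0.667 = 182 K; PV^γ = const ⇒ P₂ = 14.3 kPa.

182 K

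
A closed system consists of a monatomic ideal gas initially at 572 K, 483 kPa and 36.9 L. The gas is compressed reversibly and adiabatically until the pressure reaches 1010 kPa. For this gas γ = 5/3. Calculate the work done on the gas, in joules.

9180 J

n = P₁V₁/(RT₁) = 483×36.9/(8.314×572) = 3.75 mol.
Adiabatic: T₂/T₁ = (P₂/P₁)^((γ−1)/γ) ⇒ T₂ = 572×(2.09)^0.400 = 768 K; V₂ = 23.7 L.
ΔU = nCvΔT = 3.75×12.5×(768−572) = 9180 J.
Q = 0 for an adiabatic process, so W = −ΔU = -9180 J.
Work done on the gas = −W_by = 9180 J.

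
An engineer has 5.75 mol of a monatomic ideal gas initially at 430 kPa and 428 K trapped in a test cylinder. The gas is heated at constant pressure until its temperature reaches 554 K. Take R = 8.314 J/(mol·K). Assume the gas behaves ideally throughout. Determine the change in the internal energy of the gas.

9040 J

V₁ = nRT₁/P₁ = 5.75×8.314×428/430 = 47.6 L.
Isobaric: P stays 430 kPa; V/T = const ⇒ T₂ = 554 K, V₂ = 61.6 L.
For an ideal gas ΔU = nCvΔT with Cv = (3/2)R = 12.5 J/(mol·K).
ΔU = 5.75×12.5×(554−428) = 9040 J.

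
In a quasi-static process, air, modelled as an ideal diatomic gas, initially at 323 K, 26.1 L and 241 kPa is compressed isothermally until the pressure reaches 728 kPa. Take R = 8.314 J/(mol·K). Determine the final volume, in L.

Isothermal: T stays 323 K; PV = const ⇒ V₂ = 8.64 L, P₂ = 728 kPa.

8.64 L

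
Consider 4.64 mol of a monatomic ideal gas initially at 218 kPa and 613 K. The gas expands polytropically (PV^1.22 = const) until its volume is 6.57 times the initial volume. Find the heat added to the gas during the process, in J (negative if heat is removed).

V₁ = nRT₁/P₁ = 4.64×8.314×613/218 = 108 L.
Polytropic n=1.22: T₂ = T₁(V₁/V₂)^(n−1) = 613×(0.152)^0.22 = 405 K; P₂ = P₁(V₁/V₂)^n = 21.9 kPa.
W = (P₁V₁−P₂V₂)/(n−1) = (218×108−21.9×713)/0.22 = 36400 J.
ΔU = nCvΔT = 4.64×12.5×(405−613) = -12000 J.
Q = ΔU + W = 24400 J.

24400 J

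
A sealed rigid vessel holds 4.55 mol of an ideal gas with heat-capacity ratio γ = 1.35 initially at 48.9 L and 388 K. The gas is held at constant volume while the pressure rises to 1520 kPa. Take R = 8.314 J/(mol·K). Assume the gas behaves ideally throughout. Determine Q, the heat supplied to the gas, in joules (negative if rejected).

170000 J

P₁ = nRT₁/V₁ = 4.55×8.314×388/48.9 = 300 kPa.
Isochoric: V stays 48.9 L; P/T = const ⇒ T₂ = 1960 K, P₂ = 1520 kPa.
W = 0 (no volume change).
ΔU = nCvΔT = 4.55×23.8×(1960−388) = 170000 J.
Q = ΔU = 170000 J.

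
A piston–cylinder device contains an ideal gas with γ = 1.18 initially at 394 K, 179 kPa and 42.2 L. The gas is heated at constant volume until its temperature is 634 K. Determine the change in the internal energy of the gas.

n = P₁V₁/(RT₁) = 179×42.2/(8.314×394) = 2.31 mol.
Isochoric: V stays 42.2 L; P/T = const ⇒ T₂ = 634 K, P₂ = 288 kPa.
For an ideal gas ΔU = nCvΔT with Cv = R/(γ−1) = 46.2 J/(mol·K).
ΔU = 2.31×46.2×(634−394) = 25600 J.

25600 J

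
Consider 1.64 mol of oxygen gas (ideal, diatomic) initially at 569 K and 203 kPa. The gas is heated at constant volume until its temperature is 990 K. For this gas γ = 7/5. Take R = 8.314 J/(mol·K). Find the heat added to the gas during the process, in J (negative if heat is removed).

14400 J

V₁ = nRT₁/P₁ = 1.64×8.314×569/203 = 38.2 L.
Isochoric: V stays 38.2 L; P/T = const ⇒ T₂ = 990 K, P₂ = 353 kPa.
W = 0 (no volume change).
ΔU = nCvΔT = 1.64×20.8×(990−569) = 14400 J.
Q = ΔU = 14400 J.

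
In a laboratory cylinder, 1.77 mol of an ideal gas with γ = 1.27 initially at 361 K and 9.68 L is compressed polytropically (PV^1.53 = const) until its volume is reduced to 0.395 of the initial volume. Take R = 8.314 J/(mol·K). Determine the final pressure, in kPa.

2270 kPa

P₁ = nRT₁/V₁ = 1.77×8.314×361/9.68 = 549 kPa.
Polytropic n=1.53: T₂ = T₁(V₁/V₂)^(n−1) = 361×(2.53)^0.53 = 591 K; P₂ = P₁(V₁/V₂)^n = 2270 kPa.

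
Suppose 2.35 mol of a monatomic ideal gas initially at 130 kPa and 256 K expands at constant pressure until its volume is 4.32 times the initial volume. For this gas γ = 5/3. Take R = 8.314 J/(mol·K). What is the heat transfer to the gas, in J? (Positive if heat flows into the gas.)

V₁ = nRT₁/P₁ = 2.35×8.314×256/130 = 38.5 L.
Isobaric: P stays 130 kPa; V/T = const ⇒ T₂ = 1110 K, V₂ = 166 L.
W = PΔV = 130×(166−38.5) kPa·L = 16600 J.
ΔU = nCvΔT = 2.35×12.5×(1110−256) = 24900 J.
Q = ΔU + W = nCpΔT = 41500 J.

41500 J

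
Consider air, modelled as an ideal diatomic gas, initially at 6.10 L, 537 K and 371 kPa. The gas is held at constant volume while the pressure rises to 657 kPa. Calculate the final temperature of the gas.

951 K

Isochoric: V stays 6.10 L; P/T = const ⇒ T₂ = 951 K, P₂ = 657 kPa.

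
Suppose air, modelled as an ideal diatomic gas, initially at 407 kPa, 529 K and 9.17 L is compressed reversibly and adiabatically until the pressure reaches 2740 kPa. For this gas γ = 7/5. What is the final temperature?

912 K

Adiabatic: T₂/T₁ = (P₂/P₁)^((γ−1)/γ) ⇒ T₂ = 529×(6.73)^0.286 = 912 K; V₂ = 2.35 L.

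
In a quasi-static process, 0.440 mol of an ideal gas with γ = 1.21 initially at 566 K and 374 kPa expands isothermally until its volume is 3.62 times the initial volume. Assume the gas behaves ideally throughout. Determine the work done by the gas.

2660 J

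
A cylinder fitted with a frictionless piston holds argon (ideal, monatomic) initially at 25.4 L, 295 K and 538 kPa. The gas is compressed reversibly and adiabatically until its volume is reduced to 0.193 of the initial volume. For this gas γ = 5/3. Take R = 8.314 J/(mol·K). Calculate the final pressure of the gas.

8350 kPa

Adiabatic: TV^(γ−1) = const ⇒ T₂ = 295×(5.18)^0.667 = 883 K; PV^γ = const ⇒ P₂ = 8350 kPa.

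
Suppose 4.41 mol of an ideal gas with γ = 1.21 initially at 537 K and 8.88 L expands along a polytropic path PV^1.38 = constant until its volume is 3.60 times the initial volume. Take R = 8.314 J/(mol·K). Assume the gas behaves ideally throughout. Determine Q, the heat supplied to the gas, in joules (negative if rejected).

-16200 J

P₁ = nRT₁/V₁ = 4.41×8.314×537/8.88 = 2220 kPa.
Polytropic n=1.38: T₂ = T₁(V₁/V₂)^(n−1) = 537×(0.278)^0.38 = 330 K; P₂ = P₁(V₁/V₂)^n = 379 kPa.
W = (P₁V₁−P₂V₂)/(n−1) = (2220×8.88−379×32.0)/0.38 = 20000 J.
ΔU = nCvΔT = 4.41×39.6×(330−537) = -36100 J.
Q = ΔU + W = -16200 J.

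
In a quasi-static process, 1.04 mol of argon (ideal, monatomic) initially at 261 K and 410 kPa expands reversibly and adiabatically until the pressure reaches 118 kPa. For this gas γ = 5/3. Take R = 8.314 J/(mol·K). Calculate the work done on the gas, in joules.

-1330 J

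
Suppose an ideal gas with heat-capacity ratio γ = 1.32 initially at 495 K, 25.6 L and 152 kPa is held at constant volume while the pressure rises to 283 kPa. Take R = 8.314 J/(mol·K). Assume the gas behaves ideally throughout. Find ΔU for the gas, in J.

10500 J

n = P₁V₁/(RT₁) = 152×25.6/(8.314×495) = 0.946 mol.
Isochoric: V stays 25.6 L; P/T = const ⇒ T₂ = 922 K, P₂ = 283 kPa.
For an ideal gas ΔU = nCvΔT with Cv = R/(γ−1) = 26.0 J/(mol·K).
ΔU = 0.946×26.0×(922−495) = 10500 J.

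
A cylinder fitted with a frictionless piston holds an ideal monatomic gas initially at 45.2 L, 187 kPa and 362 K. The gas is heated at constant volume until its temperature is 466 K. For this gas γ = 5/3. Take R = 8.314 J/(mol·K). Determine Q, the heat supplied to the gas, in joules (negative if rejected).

3640 J

n = P₁V₁/(RT₁) = 187×45.2/(8.314×362) = 2.81 mol.
Isochoric: V stays 45.2 L; P/T = const ⇒ T₂ = 466 K, P₂ = 241 kPa.
W = 0 (no volume change).
ΔU = nCvΔT = 2.81×12.5×(466−362) = 3640 J.
Q = ΔU = 3640 J.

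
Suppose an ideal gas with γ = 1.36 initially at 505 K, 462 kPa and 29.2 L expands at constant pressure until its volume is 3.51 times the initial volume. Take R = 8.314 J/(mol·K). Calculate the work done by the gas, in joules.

n = P₁V₁/(RT₁) = 462×29.2/(8.314×505) = 3.21 mol.
Isobaric: P stays 462 kPa; V/T = const ⇒ T₂ = 1770 K, V₂ = 102 L.
W = PΔV = 462×(102−29.2) kPa·L = 33900 J.

33900 J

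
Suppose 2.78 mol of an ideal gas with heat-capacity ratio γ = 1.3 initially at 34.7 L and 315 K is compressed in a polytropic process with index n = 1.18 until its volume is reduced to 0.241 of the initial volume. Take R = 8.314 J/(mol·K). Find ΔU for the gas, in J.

7080 J

P₁ = nRT₁/V₁ = 2.78×8.314×315/34.7 = 210 kPa.
Polytropic n=1.18: T₂ = T₁(V₁/V₂)^(n−1) = 315×(4.15)^0.18 = 407 K; P₂ = P₁(V₁/V₂)^n = 1120 kPa.
For an ideal gas ΔU = nCvΔT with Cv = R/(γ−1) = 27.7 J/(mol·K).
ΔU = 2.78×27.7×(407−315) = 7080 J.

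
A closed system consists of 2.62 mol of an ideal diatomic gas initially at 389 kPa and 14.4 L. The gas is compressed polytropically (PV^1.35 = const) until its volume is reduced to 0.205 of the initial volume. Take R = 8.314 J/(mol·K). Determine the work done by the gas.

T₁ = P₁V₁/(nR) = 389×14.4/(2.62×8.314) = 257 K.
Polytropic n=1.35: T₂ = T₁(V₁/V₂)^(n−1) = 257×(4.88)^0.35 = 448 K; P₂ = P₁(V₁/V₂)^n = 3300 kPa.
W = (P₁V₁−P₂V₂)/(n−1) = (389×14.4−3300×2.95)/0.35 = -11900 J.

-11900 J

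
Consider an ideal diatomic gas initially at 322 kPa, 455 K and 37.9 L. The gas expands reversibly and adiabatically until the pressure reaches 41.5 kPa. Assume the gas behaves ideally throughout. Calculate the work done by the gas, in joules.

13500 J

n = P₁V₁/(RT₁) = 322×37.9/(8.314×455) = 3.23 mol.
Adiabatic: T₂/T₁ = (P₂/P₁)^((γ−1)/γ) ⇒ T₂ = 455×(0.129)^0.286 = 253 K; V₂ = 164 L.
ΔU = nCvΔT = 3.23×20.8×(253−455) = -13500 J.
Q = 0 for an adiabatic process, so W = −ΔU = 13500 J.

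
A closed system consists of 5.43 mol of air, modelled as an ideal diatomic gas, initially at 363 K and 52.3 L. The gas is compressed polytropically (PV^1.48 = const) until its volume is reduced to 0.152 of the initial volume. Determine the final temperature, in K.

897 K

P₁ = nRT₁/V₁ = 5.43×8.314×363/52.3 = 313 kPa.
Polytropic n=1.48: T₂ = T₁(V₁/V₂)^(n−1) = 363×(6.58)^0.48 = 897 K; P₂ = P₁(V₁/V₂)^n = 5090 kPa.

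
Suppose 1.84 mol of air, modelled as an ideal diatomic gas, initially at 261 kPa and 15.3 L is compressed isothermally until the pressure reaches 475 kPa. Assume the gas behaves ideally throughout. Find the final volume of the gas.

8.41 L

T₁ = P₁V₁/(nR) = 261×15.3/(1.84×8.314) = 261 K.
Isothermal: T stays 261 K; PV = const ⇒ V₂ = 8.41 L, P₂ = 475 kPa.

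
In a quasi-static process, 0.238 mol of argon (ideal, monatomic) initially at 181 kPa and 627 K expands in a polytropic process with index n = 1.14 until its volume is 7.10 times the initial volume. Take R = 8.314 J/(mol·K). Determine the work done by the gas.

V₁ = nRT₁/P₁ = 0.238×8.314×627/181 = 6.85 L.
Polytropic n=1.14: T₂ = T₁(V₁/V₂)^(n−1) = 627×(0.141)^0.14 = 477 K; P₂ = P₁(V₁/V₂)^n = 19.4 kPa.
W = (P₁V₁−P₂V₂)/(n−1) = (181×6.85−19.4×48.7)/0.14 = 2130 J.

2130 J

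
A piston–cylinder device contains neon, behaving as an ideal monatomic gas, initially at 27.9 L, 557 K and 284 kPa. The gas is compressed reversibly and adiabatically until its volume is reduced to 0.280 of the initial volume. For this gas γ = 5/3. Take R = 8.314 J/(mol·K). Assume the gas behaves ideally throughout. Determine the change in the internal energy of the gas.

15900 J

n = P₁V₁/(RT₁) = 284×27.9/(8.314×557) = 1.71 mol.
Adiabatic: TV^(γ−1) = const ⇒ T₂ = 557×(3.57)^0.667 = 1300 K; PV^γ = const ⇒ P₂ = 2370 kPa.
For an ideal gas ΔU = nCvΔT with Cv = (3/2)R = 12.5 J/(mol·K).
ΔU = 1.71×12.5×(1300−557) = 15900 J.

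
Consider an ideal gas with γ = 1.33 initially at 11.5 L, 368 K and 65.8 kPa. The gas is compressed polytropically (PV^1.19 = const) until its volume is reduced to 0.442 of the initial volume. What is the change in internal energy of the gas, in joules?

n = P₁V₁/(RT₁) = 65.8×11.5/(8.314×368) = 0.247 mol.
Polytropic n=1.19: T₂ = T₁(V₁/V₂)^(n−1) = 368×(2.26)^0.19 = 430 K; P₂ = P₁(V₁/V₂)^n = 174 kPa.
For an ideal gas ΔU = nCvΔT with Cv = R/(γ−1) = 25.2 J/(mol·K).
ΔU = 0.247×25.2×(430−368) = 385 J.

385 J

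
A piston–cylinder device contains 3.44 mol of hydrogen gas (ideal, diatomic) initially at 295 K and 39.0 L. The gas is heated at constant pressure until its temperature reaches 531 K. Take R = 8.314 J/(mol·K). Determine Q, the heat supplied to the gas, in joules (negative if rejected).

P₁ = nRT₁/V₁ = 3.44×8.314×295/39.0 = 216 kPa.
Isobaric: P stays 216 kPa; V/T = const ⇒ T₂ = 531 K, V₂ = 70.2 L.
W = PΔV = 216×(70.2−39.0) kPa·L = 6750 J.
ΔU = nCvΔT = 3.44×20.8×(531−295) = 16900 J.
Q = ΔU + W = nCpΔT = 23600 J.

23600 J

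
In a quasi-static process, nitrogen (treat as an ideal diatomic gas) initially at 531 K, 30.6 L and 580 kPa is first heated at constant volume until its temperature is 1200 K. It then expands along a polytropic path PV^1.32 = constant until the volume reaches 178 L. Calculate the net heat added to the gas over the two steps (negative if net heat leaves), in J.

66700 J

n = P₁V₁/(RT₁) = 580×30.6/(8.314×531) = 4.02 mol.
Step 1 — Isochoric: V stays 30.6 L; P/T = const ⇒ T₂ = 1200 K, P₂ = 1310 kPa.
W = 0 (no volume change).
ΔU = nCvΔT = 4.02×20.8×(1200−531) = 55900 J.
Q = ΔU = 55900 J.
State after step 1: P = 1310 kPa, V = 30.6 L, T = 1200 K.
Step 2 — Polytropic n=1.32: T₂ = T₁(V₁/V₂)^(n−1) = 1200×(0.172)^0.32 = 683 K; P₂ = P₁(V₁/V₂)^n = 128 kPa.
W = (P₁V₁−P₂V₂)/(n−1) = (1310×30.6−128×178)/0.32 = 54000 J.
ΔU = nCvΔT = 4.02×20.8×(683−1200) = -43200 J.
Q = ΔU + W = 10800 J.
Net over both steps: W = 54000 J, Q = 66700 J, ΔU = 12700 J.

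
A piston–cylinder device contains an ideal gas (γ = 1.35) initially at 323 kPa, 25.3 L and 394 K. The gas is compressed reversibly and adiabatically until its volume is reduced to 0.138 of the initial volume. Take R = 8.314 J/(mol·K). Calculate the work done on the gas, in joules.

23300 J

n = P₁V₁/(RT₁) = 323×25.3/(8.314×394) = 2.49 mol.
Adiabatic: TV^(γ−1) = const ⇒ T₂ = 394×(7.25)^0.350 = 788 K; PV^γ = const ⇒ P₂ = 4680 kPa.
ΔU = nCvΔT = 2.49×23.8×(788−394) = 23300 J.
Q = 0 for an adiabatic process, so W = −ΔU = -23300 J.
Work done on the gas = −W_by = 23300 J.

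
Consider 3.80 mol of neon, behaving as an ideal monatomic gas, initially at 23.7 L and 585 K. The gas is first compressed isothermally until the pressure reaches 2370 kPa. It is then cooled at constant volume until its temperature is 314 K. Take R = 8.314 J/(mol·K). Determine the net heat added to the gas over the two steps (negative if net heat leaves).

P₁ = nRT₁/V₁ = 3.80×8.314×585/23.7 = 780 kPa.
Step 1 — Isothermal: T stays 585 K; PV = const ⇒ V₂ = 7.80 L, P₂ = 2370 kPa.
ΔU = 0 (ideal gas, T constant).
W = nRT ln(V₂/V₁) = 3.80×8.314×585×ln(0.329) = -20500 J.
Q = ΔU + W = -20500 J.
State after step 1: P = 2370 kPa, V = 7.80 L, T = 585 K.
Step 2 — Isochoric: V stays 7.80 L; P/T = const ⇒ T₂ = 314 K, P₂ = 1270 kPa.
W = 0 (no volume change).
ΔU = nCvΔT = 3.80×12.5×(314−585) = -12800 J.
Q = ΔU = -12800 J.
Net over both steps: W = -20500 J, Q = -33400 J, ΔU = -12800 J.

-33400 J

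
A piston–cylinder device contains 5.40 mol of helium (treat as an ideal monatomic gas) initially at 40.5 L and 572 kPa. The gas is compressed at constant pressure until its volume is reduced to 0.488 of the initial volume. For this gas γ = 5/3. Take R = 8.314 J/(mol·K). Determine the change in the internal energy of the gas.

T₁ = P₁V₁/(nR) = 572×40.5/(5.40×8.314) = 516 K.
Isobaric: P stays 572 kPa; V/T = const ⇒ T₂ = 252 K, V₂ = 19.8 L.
For an ideal gas ΔU = nCvΔT with Cv = (3/2)R = 12.5 J/(mol·K).
ΔU = 5.40×12.5×(252−516) = -17800 J.

-17800 J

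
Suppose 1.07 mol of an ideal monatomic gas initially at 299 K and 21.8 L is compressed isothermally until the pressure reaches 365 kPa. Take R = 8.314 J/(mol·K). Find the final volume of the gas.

7.29 L

P₁ = nRT₁/V₁ = 1.07×8.314×299/21.8 = 122 kPa.
Isothermal: T stays 299 K; PV = const ⇒ V₂ = 7.29 L, P₂ = 365 kPa.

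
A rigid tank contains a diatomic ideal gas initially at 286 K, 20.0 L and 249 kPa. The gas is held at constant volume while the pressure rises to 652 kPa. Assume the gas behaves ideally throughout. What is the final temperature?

Isochoric: V stays 20.0 L; P/T = const ⇒ T₂ = 749 K, P₂ = 652 kPa.

749 K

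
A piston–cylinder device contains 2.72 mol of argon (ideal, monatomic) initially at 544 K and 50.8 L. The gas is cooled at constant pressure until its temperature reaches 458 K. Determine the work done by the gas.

P₁ = nRT₁/V₁ = 2.72×8.314×544/50.8 = 242 kPa.
Isobaric: P stays 242 kPa; V/T = const ⇒ T₂ = 458 K, V₂ = 42.8 L.
W = PΔV = 242×(42.8−50.8) kPa·L = -1940 J.

-1940 J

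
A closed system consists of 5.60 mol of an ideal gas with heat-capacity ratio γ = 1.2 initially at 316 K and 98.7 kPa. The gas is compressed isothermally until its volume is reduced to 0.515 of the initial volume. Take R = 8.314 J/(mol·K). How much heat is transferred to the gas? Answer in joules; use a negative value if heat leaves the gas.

-9760 J

V₁ = nRT₁/P₁ = 5.60×8.314×316/98.7 = 149 L.
Isothermal: T stays 316 K; PV = const ⇒ V₂ = 76.8 L, P₂ = 192 kPa.
ΔU = 0 (ideal gas, T constant).
W = nRT ln(V₂/V₁) = 5.60×8.314×316×ln(0.515) = -9760 J.
Q = ΔU + W = -9760 J.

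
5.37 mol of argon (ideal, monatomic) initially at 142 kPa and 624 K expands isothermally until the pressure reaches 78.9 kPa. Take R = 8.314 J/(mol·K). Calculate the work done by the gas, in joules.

V₁ = nRT₁/P₁ = 5.37×8.314×624/142 = 196 L.
Isothermal: T stays 624 K; PV = const ⇒ V₂ = 353 L, P₂ = 78.9 kPa.
W = nRT ln(V₂/V₁) = 5.37×8.314×624×ln(1.80) = 16400 J.

16400 J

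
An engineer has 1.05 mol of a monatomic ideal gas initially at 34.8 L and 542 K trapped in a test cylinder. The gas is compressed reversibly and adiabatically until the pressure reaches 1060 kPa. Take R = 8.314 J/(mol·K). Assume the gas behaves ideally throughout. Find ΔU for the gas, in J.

P₁ = nRT₁/V₁ = 1.05×8.314×542/34.8 = 136 kPa.
Adiabatic: T₂/T₁ = (P₂/P₁)^((γ−1)/γ) ⇒ T₂ = 542×(7.80)^0.400 = 1230 K; V₂ = 10.1 L.
For an ideal gas ΔU = nCvΔT with Cv = (3/2)R = 12.5 J/(mol·K).
ΔU = 1.05×12.5×(1230−542) = 9040 J.

9040 J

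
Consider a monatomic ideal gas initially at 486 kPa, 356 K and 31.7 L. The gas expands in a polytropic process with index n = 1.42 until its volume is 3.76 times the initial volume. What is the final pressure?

74.1 kPa

Polytropic n=1.42: T₂ = T₁(V₁/V₂)^(n−1) = 356×(0.266)^0.42 = 204 K; P₂ = P₁(V₁/V₂)^n = 74.1 kPa.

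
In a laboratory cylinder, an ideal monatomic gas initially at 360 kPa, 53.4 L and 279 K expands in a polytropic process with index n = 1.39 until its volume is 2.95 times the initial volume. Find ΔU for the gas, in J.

-9930 J

n = P₁V₁/(RT₁) = 360×53.4/(8.314×279) = 8.29 mol.
Polytropic n=1.39: T₂ = T₁(V₁/V₂)^(n−1) = 279×(0.339)^0.39 = 183 K; P₂ = P₁(V₁/V₂)^n = 80.0 kPa.
For an ideal gas ΔU = nCvΔT with Cv = (3/2)R = 12.5 J/(mol·K).
ΔU = 8.29×12.5×(183−279) = -9930 J.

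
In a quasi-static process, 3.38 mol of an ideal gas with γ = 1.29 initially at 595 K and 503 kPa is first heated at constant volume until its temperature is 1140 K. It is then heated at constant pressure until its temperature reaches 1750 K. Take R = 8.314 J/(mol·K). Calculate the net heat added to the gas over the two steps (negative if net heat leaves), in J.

129000 J

V₁ = nRT₁/P₁ = 3.38×8.314×595/503 = 33.2 L.
Step 1 — Isochoric: V stays 33.2 L; P/T = const ⇒ T₂ = 1140 K, P₂ = 964 kPa.
W = 0 (no volume change).
ΔU = nCvΔT = 3.38×28.7×(1140−595) = 52800 J.
Q = ΔU = 52800 J.
State after step 1: P = 964 kPa, V = 33.2 L, T = 1140 K.
Step 2 — Isobaric: P stays 964 kPa; V/T = const ⇒ T₂ = 1750 K, V₂ = 51.0 L.
W = PΔV = 964×(51.0−33.2) kPa·L = 17100 J.
ΔU = nCvΔT = 3.38×28.7×(1750−1140) = 59100 J.
Q = ΔU + W = nCpΔT = 76300 J.
Net over both steps: W = 17100 J, Q = 129000 J, ΔU = 112000 J.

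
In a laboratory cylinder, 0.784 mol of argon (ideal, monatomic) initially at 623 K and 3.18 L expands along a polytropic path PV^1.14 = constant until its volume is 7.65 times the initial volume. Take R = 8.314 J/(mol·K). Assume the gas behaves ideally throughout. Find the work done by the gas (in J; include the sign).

7190 J

P₁ = nRT₁/V₁ = 0.784×8.314×623/3.18 = 1280 kPa.
Polytropic n=1.14: T₂ = T₁(V₁/V₂)^(n−1) = 623×(0.131)^0.14 = 469 K; P₂ = P₁(V₁/V₂)^n = 126 kPa.
W = (P₁V₁−P₂V₂)/(n−1) = (1280×3.18−126×24.3)/0.14 = 7190 J.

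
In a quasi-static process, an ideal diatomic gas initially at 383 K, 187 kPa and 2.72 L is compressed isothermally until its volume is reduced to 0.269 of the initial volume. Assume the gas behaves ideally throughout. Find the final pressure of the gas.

Isothermal: T stays 383 K; PV = const ⇒ V₂ = 0.732 L, P₂ = 695 kPa.

695 kPa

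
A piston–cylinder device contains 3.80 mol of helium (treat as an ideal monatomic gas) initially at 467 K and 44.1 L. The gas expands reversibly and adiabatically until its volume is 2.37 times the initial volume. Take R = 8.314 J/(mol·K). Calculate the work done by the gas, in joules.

9680 J

P₁ = nRT₁/V₁ = 3.80×8.314×467/44.1 = 335 kPa.
Adiabatic: TV^(γ−1) = const ⇒ T₂ = 467×(0.422)^0.667 = 263 K; PV^γ = const ⇒ P₂ = 79.4 kPa.
ΔU = nCvΔT = 3.80×12.5×(263−467) = -9680 J.
Q = 0 for an adiabatic process, so W = −ΔU = 9680 J.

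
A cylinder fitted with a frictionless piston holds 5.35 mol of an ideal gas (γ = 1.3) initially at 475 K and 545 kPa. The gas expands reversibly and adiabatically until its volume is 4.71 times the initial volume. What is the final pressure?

72.7 kPa

V₁ = nRT₁/P₁ = 5.35×8.314×475/545 = 38.8 L.
Adiabatic: TV^(γ−1) = const ⇒ T₂ = 475×(0.212)^0.300 = 298 K; PV^γ = const ⇒ P₂ = 72.7 kPa.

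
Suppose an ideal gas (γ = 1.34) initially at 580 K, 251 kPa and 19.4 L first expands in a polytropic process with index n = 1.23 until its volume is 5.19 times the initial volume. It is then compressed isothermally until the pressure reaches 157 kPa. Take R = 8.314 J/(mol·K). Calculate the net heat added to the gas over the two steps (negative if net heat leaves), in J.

n = P₁V₁/(RT₁) = 251×19.4/(8.314×580) = 1.01 mol.
Step 1 — Polytropic n=1.23: T₂ = T₁(V₁/V₂)^(n−1) = 580×(0.193)^0.23 = 397 K; P₂ = P₁(V₁/V₂)^n = 33.1 kPa.
W = (P₁V₁−P₂V₂)/(n−1) = (251×19.4−33.1×101)/0.23 = 6670 J.
ΔU = nCvΔT = 1.01×24.5×(397−580) = -4520 J.
Q = ΔU + W = 2160 J.
State after step 1: P = 33.1 kPa, V = 101 L, T = 397 K.
Step 2 — Isothermal: T stays 397 K; PV = const ⇒ V₂ = 21.2 L, P₂ = 157 kPa.
ΔU = 0 (ideal gas, T constant).
W = nRT ln(V₂/V₁) = 1.01×8.314×397×ln(0.211) = -5190 J.
Q = ΔU + W = -5190 J.
Net over both steps: W = 1490 J, Q = -3030 J, ΔU = -4520 J.

-3030 J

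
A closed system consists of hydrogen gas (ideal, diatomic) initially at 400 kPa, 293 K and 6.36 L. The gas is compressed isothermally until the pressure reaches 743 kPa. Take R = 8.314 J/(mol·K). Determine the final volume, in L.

3.42 L

Isothermal: T stays 293 K; PV = const ⇒ V₂ = 3.42 L, P₂ = 743 kPa.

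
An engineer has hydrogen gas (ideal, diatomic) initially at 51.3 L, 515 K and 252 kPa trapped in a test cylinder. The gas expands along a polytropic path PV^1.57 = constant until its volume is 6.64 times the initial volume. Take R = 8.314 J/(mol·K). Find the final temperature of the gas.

175 K

Polytropic n=1.57: T₂ = T₁(V₁/V₂)^(n−1) = 515×(0.151)^0.57 = 175 K; P₂ = P₁(V₁/V₂)^n = 12.9 kPa.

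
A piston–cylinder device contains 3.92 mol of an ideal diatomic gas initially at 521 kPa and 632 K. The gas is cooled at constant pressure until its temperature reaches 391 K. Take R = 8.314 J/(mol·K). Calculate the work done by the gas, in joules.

-7850 J

V₁ = nRT₁/P₁ = 3.92×8.314×632/521 = 39.5 L.
Isobaric: P stays 521 kPa; V/T = const ⇒ T₂ = 391 K, V₂ = 24.5 L.
W = PΔV = 521×(24.5−39.5) kPa·L = -7850 J.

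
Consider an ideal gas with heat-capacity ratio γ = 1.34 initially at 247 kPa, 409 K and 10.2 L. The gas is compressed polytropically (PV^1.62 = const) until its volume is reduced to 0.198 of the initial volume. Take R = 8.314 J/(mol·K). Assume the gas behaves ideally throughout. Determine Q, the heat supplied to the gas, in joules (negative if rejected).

5790 J

n = P₁V₁/(RT₁) = 247×10.2/(8.314×409) = 0.741 mol.
Polytropic n=1.62: T₂ = T₁(V₁/V₂)^(n−1) = 409×(5.05)^0.62 = 1120 K; P₂ = P₁(V₁/V₂)^n = 3400 kPa.
W = (P₁V₁−P₂V₂)/(n−1) = (247×10.2−3400×2.02)/0.62 = -7030 J.
ΔU = nCvΔT = 0.741×24.5×(1120−409) = 12800 J.
Q = ΔU + W = 5790 J.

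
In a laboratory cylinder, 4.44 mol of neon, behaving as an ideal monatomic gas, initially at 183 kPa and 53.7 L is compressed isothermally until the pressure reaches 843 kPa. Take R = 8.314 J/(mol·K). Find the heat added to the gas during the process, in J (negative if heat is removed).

T₁ = P₁V₁/(nR) = 183×53.7/(4.44×8.314) = 266 K.
Isothermal: T stays 266 K; PV = const ⇒ V₂ = 11.7 L, P₂ = 843 kPa.
ΔU = 0 (ideal gas, T constant).
W = nRT ln(V₂/V₁) = 4.44×8.314×266×ln(0.217) = -15000 J.
Q = ΔU + W = -15000 J.

-15000 J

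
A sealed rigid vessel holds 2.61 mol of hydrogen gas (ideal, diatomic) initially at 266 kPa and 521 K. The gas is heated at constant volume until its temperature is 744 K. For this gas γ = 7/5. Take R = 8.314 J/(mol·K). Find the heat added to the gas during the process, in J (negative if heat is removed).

V₁ = nRT₁/P₁ = 2.61×8.314×521/266 = 42.5 L.
Isochoric: V stays 42.5 L; P/T = const ⇒ T₂ = 744 K, P₂ = 380 kPa.
W = 0 (no volume change).
ΔU = nCvΔT = 2.61×20.8×(744−521) = 12100 J.
Q = ΔU = 12100 J.

12100 J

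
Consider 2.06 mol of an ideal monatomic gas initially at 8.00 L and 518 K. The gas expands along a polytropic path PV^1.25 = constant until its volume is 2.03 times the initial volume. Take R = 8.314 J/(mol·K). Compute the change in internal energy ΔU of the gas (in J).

-2160 J

P₁ = nRT₁/V₁ = 2.06×8.314×518/8.00 = 1110 kPa.
Polytropic n=1.25: T₂ = T₁(V₁/V₂)^(n−1) = 518×(0.493)^0.25 = 434 K; P₂ = P₁(V₁/V₂)^n = 458 kPa.
For an ideal gas ΔU = nCvΔT with Cv = (3/2)R = 12.5 J/(mol·K).
ΔU = 2.06×12.5×(434−518) = -2160 J.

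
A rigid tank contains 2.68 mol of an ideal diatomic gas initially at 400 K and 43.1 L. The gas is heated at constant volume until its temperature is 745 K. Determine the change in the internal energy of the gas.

19200 J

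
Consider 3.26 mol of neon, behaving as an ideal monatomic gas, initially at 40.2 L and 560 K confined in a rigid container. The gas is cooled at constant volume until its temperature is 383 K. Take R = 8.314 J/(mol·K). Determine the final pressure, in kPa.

P₁ = nRT₁/V₁ = 3.26×8.314×560/40.2 = 378 kPa.
Isochoric: V stays 40.2 L; P/T = const ⇒ T₂ = 383 K, P₂ = 258 kPa.

258 kPa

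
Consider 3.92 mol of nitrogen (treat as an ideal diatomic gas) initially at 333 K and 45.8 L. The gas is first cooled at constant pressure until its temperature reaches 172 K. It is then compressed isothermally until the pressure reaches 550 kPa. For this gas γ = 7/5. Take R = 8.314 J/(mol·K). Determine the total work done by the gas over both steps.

P₁ = nRT₁/V₁ = 3.92×8.314×333/45.8 = 237 kPa.
Step 1 — Isobaric: P stays 237 kPa; V/T = const ⇒ T₂ = 172 K, V₂ = 23.7 L.
W = PΔV = 237×(23.7−45.8) kPa·L = -5250 J.
ΔU = nCvΔT = 3.92×20.8×(172−333) = -13100 J.
Q = ΔU + W = nCpΔT = -18400 J.
State after step 1: P = 237 kPa, V = 23.7 L, T = 172 K.
Step 2 — Isothermal: T stays 172 K; PV = const ⇒ V₂ = 10.2 L, P₂ = 550 kPa.
ΔU = 0 (ideal gas, T constant).
W = nRT ln(V₂/V₁) = 3.92×8.314×172×ln(0.431) = -4720 J.
Q = ΔU + W = -4720 J.
Net over both steps: W = -9970 J, Q = -23100 J, ΔU = -13100 J.

-9970 J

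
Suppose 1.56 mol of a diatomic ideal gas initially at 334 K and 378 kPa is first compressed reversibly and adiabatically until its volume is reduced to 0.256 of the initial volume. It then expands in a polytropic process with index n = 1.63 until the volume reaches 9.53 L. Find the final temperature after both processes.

V₁ = nRT₁/P₁ = 1.56×8.314×334/378 = 11.5 L.
Step 1 — Adiabatic: TV^(γ−1) = const ⇒ T₂ = 334×(3.91)^0.400 = 576 K; PV^γ = const ⇒ P₂ = 2550 kPa.
ΔU = nCvΔT = 1.56×20.8×(576−334) = 7850 J.
Q = 0 for an adiabatic process, so W = −ΔU = -7850 J.
State after step 1: P = 2550 kPa, V = 2.93 L, T = 576 K.
Step 2 — Polytropic n=1.63: T₂ = T₁(V₁/V₂)^(n−1) = 576×(0.308)^0.63 = 274 K; P₂ = P₁(V₁/V₂)^n = 373 kPa.
W = (P₁V₁−P₂V₂)/(n−1) = (2550×2.93−373×9.53)/0.63 = 6210 J.
ΔU = nCvΔT = 1.56×20.8×(274−576) = -9790 J.
Q = ΔU + W = -3570 J.
Net over both steps: W = -1630 J, Q = -3570 J, ΔU = -1940 J.

274 K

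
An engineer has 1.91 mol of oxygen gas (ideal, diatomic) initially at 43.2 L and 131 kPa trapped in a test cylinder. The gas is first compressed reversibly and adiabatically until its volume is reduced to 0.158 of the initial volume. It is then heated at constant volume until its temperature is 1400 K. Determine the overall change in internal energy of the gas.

T₁ = P₁V₁/(nR) = 131×43.2/(1.91×8.314) = 356 K.
Step 1 — Adiabatic: TV^(γ−1) = const ⇒ T₂ = 356×(6.33)^0.400 = 746 K; PV^γ = const ⇒ P₂ = 1730 kPa.
ΔU = nCvΔT = 1.91×20.8×(746−356) = 15400 J.
Q = 0 for an adiabatic process, so W = −ΔU = -15400 J.
State after step 1: P = 1730 kPa, V = 6.83 L, T = 746 K.
Step 2 — Isochoric: V stays 6.83 L; P/T = const ⇒ T₂ = 1400 K, P₂ = 3260 kPa.
W = 0 (no volume change).
ΔU = nCvΔT = 1.91×20.8×(1400−746) = 26000 J.
Q = ΔU = 26000 J.
Net over both steps: W = -15400 J, Q = 26000 J, ΔU = 41400 J.

41400 J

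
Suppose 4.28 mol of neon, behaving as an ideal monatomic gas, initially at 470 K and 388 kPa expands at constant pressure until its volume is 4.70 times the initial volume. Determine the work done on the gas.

-61900 J

V₁ = nRT₁/P₁ = 4.28×8.314×470/388 = 43.1 L.
Isobaric: P stays 388 kPa; V/T = const ⇒ T₂ = 2210 K, V₂ = 203 L.
W = PΔV = 388×(203−43.1) kPa·L = 61900 J.
Work done on the gas = −W_by = -61900 J.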